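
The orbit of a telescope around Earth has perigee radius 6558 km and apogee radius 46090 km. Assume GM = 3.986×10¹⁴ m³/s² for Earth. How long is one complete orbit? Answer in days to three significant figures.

T ≈ 0.492 days

Semi-major axis a = (r_p + r_a)/2 = (6558.0 + 46090)/2 = 26324 km = 2.632×10⁷ m.
By Kepler's third law T = 2π√(a³/μ) = 2π × 6.765×10³ = 4.250×10⁴ s.
= 0.492 days.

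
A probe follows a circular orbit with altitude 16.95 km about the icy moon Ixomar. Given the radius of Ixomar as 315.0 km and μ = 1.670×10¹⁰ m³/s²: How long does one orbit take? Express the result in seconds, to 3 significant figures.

r = 315.0 + 16.95 = 331.95 km = 3.3195×10⁵ m.
Kepler's third law: T = 2π√(r³/μ) = 2π√((3.320×10⁵)³ / 1.670×10¹⁰).
r³/μ = 2.190×10⁶ s², so T = 2π × 1.480×10³ = 9.299×10³ s.

T ≈ 9300 seconds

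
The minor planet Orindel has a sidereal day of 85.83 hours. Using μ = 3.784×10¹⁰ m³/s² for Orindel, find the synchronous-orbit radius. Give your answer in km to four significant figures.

T = 85.83 hours = 3.090×10⁵ s.
A synchronous orbit has period T, so by Kepler's third law a = (μT²/4π²)^(1/3).
μT²/4π² = 3.784×10¹⁰ × (3.090×10⁵)² / 39.48 = 9.151×10¹⁹ m³.
a = 4.506×10⁶ m = 4506.3 km.

r_sync ≈ 4506 km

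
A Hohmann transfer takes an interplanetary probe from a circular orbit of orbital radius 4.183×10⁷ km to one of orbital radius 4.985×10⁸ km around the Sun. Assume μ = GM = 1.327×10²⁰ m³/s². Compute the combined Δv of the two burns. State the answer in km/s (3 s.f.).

r₁ = 4.183×10⁷ km = 4.183×10¹⁰ m.
r₂ = 4.985×10⁸ km = 4.985×10¹¹ m.
Transfer ellipse a_t = (r₁ + r₂)/2 = 2.702×10¹¹ m.
At r₁: circular v_c1 = √(μ/r₁) = 56320 m/s; transfer-perihelion v_p = √[μ(2/r₁ − 1/a_t)] = 76510 m/s.
Δv₁ = v_p − v_c1 = 20180 m/s.
At r₂: circular v_c2 = √(μ/r₂) = 16320 m/s; transfer-aphelion v_a = √[μ(2/r₂ − 1/a_t)] = 6420 m/s.
Δv₂ = v_c2 − v_a = 9896 m/s.
Total Δv = Δv₁ + Δv₂ = 30080 m/s = 30.08 km/s.

Δv_total ≈ 30.1 km/s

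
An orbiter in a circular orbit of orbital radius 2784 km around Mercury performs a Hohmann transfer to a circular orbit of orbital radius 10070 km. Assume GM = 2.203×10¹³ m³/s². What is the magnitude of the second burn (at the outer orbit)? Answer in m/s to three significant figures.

Δv ≈ 506 m/s

r₁ = 2784 km = 2.784×10⁶ m.
r₂ = 10070 km = 1.007×10⁷ m.
Transfer ellipse a_t = (r₁ + r₂)/2 = 6.427×10⁶ m.
At r₁: circular v_c1 = √(μ/r₁) = 2813 m/s; transfer-periherm v_p = √[μ(2/r₁ − 1/a_t)] = 3521 m/s.
At r₂: circular v_c2 = √(μ/r₂) = 1479 m/s; transfer-apoherm v_a = √[μ(2/r₂ − 1/a_t)] = 973.5 m/s.
Δv₂ = v_c2 − v_a = 505.6 m/s.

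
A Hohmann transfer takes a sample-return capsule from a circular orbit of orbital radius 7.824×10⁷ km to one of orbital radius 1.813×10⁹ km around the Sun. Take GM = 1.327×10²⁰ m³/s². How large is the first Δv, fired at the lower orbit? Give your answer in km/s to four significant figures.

r₁ = 7.824×10⁷ km = 7.824×10¹⁰ m.
r₂ = 1.813×10⁹ km = 1.813×10¹² m.
Transfer ellipse a_t = (r₁ + r₂)/2 = 9.456×10¹¹ m.
At r₁: circular v_c1 = √(μ/r₁) = 41180 m/s; transfer-perihelion v_p = √[μ(2/r₁ − 1/a_t)] = 57020 m/s.
Δv₁ = v_p − v_c1 = 15840 m/s.
= 15.84 km/s.

Δv ≈ 15.84 km/s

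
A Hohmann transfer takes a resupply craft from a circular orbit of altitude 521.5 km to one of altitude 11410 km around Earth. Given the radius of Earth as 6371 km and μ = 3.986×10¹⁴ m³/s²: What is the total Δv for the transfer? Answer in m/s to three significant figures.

Δv_total ≈ 2720 m/s

r₁ = 6371 + 521.5 = 6892.5 km = 6.8925×10⁶ m.
r₂ = 6371 + 11410 = 17781 km = 1.7781×10⁷ m.
Transfer ellipse a_t = (r₁ + r₂)/2 = 1.234×10⁷ m.
At r₁: circular v_c1 = √(μ/r₁) = 7605 m/s; transfer-perigee v_p = √[μ(2/r₁ − 1/a_t)] = 9130 m/s.
Δv₁ = v_p − v_c1 = 1525 m/s.
At r₂: circular v_c2 = √(μ/r₂) = 4735 m/s; transfer-apogee v_a = √[μ(2/r₂ − 1/a_t)] = 3539 m/s.
Δv₂ = v_c2 − v_a = 1196 m/s.
Total Δv = Δv₁ + Δv₂ = 2721 m/s.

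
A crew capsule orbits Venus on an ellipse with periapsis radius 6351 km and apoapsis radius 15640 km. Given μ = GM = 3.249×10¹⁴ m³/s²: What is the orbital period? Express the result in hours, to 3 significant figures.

Semi-major axis a = (r_p + r_a)/2 = (6351.0 + 15640)/2 = 10996 km = 1.100×10⁷ m.
By Kepler's third law T = 2π√(a³/μ) = 2π × 2.023×10³ = 1.271×10⁴ s.
= 3.530 hours.

T ≈ 3.53 hours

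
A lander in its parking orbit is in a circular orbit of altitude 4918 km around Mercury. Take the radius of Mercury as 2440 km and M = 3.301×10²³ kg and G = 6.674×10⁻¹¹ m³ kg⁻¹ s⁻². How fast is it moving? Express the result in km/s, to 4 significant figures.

v ≈ 1.730 km/s

μ = GM = 6.674×10⁻¹¹ × 3.301×10²³ = 2.203×10¹³ m³/s².
r = 2440 + 4918 = 7358.0 km = 7.3580×10⁶ m.
For a circular orbit v = √(μ/r) = √(2.203×10¹³ / 7.358×10⁶) = √(2.994×10⁶) = 1730 m/s.
That is 1.730 km/s.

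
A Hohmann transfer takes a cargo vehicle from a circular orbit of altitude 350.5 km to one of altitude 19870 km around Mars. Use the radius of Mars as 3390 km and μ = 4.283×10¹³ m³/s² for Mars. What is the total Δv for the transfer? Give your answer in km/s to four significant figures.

r₁ = 3390 + 350.5 = 3740.5 km = 3.7405×10⁶ m.
r₂ = 3390 + 19870 = 23260 km = 2.3260×10⁷ m.
Transfer ellipse a_t = (r₁ + r₂)/2 = 1.350×10⁷ m.
At r₁: circular v_c1 = √(μ/r₁) = 3384 m/s; transfer-periapsis v_p = √[μ(2/r₁ − 1/a_t)] = 4442 m/s.
Δv₁ = v_p − v_c1 = 1058 m/s.
At r₂: circular v_c2 = √(μ/r₂) = 1357 m/s; transfer-apoapsis v_a = √[μ(2/r₂ − 1/a_t)] = 714.3 m/s.
Δv₂ = v_c2 − v_a = 642.7 m/s.
Total Δv = Δv₁ + Δv₂ = 1700 m/s = 1.700 km/s.

Δv_total ≈ 1.700 km/s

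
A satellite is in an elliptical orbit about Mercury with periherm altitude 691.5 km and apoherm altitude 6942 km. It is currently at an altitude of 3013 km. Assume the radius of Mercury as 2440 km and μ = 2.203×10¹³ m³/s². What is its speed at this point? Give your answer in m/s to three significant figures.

v ≈ 2140 m/s

r_p = 2440 + 691.5 = 3131.5 km = 3.1315×10⁶ m.
r_a = 2440 + 6942 = 9382.0 km = 9.3820×10⁶ m.
r = 2440 + 3013 = 5453.0 km = 5.453×10⁶ m.
Semi-major axis a = (r_p + r_a)/2 = 6256.8 km = 6.257×10⁶ m.
Vis-viva: v² = μ(2/r − 1/a) = 2.203×10¹³ × (3.668×10⁻⁷ − 1.598×10⁻⁷) = 4.559×10⁶ m²/s².
v = 2135 m/s.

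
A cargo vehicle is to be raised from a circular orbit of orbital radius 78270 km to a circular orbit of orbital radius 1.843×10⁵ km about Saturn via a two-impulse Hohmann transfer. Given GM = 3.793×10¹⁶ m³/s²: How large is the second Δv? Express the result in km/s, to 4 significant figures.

r₁ = 78270 km = 7.827×10⁷ m.
r₂ = 1.843×10⁵ km = 1.843×10⁸ m.
Transfer ellipse a_t = (r₁ + r₂)/2 = 1.313×10⁸ m.
At r₁: circular v_c1 = √(μ/r₁) = 22010 m/s; transfer-perikrone v_p = √[μ(2/r₁ − 1/a_t)] = 26080 m/s.
At r₂: circular v_c2 = √(μ/r₂) = 14350 m/s; transfer-apokrone v_a = √[μ(2/r₂ − 1/a_t)] = 11080 m/s.
Δv₂ = v_c2 − v_a = 3269 m/s.
= 3.269 km/s.

Δv ≈ 3.269 km/s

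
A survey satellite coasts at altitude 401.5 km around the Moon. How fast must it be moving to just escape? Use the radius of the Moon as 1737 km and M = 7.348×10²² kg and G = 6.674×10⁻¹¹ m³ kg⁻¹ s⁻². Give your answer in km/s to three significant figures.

v_esc ≈ 2.14 km/s

μ = GM = 6.674×10⁻¹¹ × 7.348×10²² = 4.904×10¹² m³/s².
r = 1737 + 401.5 = 2138.5 km = 2.1385×10⁶ m.
Escape speed v_esc = √(2μ/r) = √(2 × 4.904×10¹² / 2.138×10⁶) = √(4.586×10⁶) = 2142 m/s.
= 2.142 km/s.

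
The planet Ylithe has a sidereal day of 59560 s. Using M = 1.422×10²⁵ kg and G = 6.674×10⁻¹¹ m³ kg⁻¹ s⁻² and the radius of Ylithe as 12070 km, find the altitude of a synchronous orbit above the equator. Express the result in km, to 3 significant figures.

μ = GM = 6.674×10⁻¹¹ × 1.422×10²⁵ = 9.490×10¹⁴ m³/s².
A synchronous orbit has period T, so by Kepler's third law a = (μT²/4π²)^(1/3).
μT²/4π² = 9.490×10¹⁴ × (5.956×10⁴)² / 39.48 = 8.528×10²² m³.
a = 4.402×10⁷ m = 44016 km.
Altitude h = a − R = 44016 − 12070 = 31946 km.

h_sync ≈ 31900 km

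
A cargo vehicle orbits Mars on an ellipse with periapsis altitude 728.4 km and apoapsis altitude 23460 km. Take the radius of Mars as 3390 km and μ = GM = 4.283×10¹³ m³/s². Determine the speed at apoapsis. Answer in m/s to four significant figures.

r_p = 3390 + 728.4 = 4118.4 km = 4.1184×10⁶ m.
r_a = 3390 + 23460 = 26850 km = 2.6850×10⁷ m.
Semi-major axis a = (r_p + r_a)/2 = 15484 km = 1.548×10⁷ m.
Vis-viva: v² = μ(2/r − 1/a) = 4.283×10¹³ × (7.449×10⁻⁸ − 6.458×10⁻⁸) = 4.243×10⁵ m²/s².
v = 651.4 m/s.

v ≈ 651.4 m/s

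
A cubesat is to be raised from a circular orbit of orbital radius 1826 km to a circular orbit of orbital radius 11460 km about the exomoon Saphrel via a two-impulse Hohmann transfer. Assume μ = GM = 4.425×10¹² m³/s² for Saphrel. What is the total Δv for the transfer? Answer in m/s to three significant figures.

Δv_total ≈ 784 m/s

r₁ = 1826 km = 1.826×10⁶ m.
r₂ = 11460 km = 1.146×10⁷ m.
Transfer ellipse a_t = (r₁ + r₂)/2 = 6.643×10⁶ m.
At r₁: circular v_c1 = √(μ/r₁) = 1557 m/s; transfer-periapsis v_p = √[μ(2/r₁ − 1/a_t)] = 2045 m/s.
Δv₁ = v_p − v_c1 = 487.9 m/s.
At r₂: circular v_c2 = √(μ/r₂) = 621.4 m/s; transfer-apoapsis v_a = √[μ(2/r₂ − 1/a_t)] = 325.8 m/s.
Δv₂ = v_c2 − v_a = 295.6 m/s.
Total Δv = Δv₁ + Δv₂ = 783.5 m/s.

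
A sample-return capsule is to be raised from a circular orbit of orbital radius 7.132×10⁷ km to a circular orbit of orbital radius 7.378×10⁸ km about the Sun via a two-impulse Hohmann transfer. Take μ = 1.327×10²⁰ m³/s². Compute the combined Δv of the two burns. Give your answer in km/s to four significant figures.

Δv_total ≈ 22.90 km/s

r₁ = 7.132×10⁷ km = 7.132×10¹⁰ m.
r₂ = 7.378×10⁸ km = 7.378×10¹¹ m.
Transfer ellipse a_t = (r₁ + r₂)/2 = 4.046×10¹¹ m.
At r₁: circular v_c1 = √(μ/r₁) = 43130 m/s; transfer-perihelion v_p = √[μ(2/r₁ − 1/a_t)] = 58250 m/s.
Δv₁ = v_p − v_c1 = 15120 m/s.
At r₂: circular v_c2 = √(μ/r₂) = 13410 m/s; transfer-aphelion v_a = √[μ(2/r₂ − 1/a_t)] = 5631 m/s.
Δv₂ = v_c2 − v_a = 7780 m/s.
Total Δv = Δv₁ + Δv₂ = 22900 m/s = 22.90 km/s.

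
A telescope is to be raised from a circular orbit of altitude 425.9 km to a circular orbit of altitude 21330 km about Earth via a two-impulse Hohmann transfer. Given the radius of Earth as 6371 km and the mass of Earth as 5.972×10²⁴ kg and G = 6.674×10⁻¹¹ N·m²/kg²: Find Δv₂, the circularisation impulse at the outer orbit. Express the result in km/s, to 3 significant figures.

μ = GM = 6.674×10⁻¹¹ × 5.972×10²⁴ = 3.986×10¹⁴ m³/s².
r₁ = 6371 + 425.9 = 6796.9 km = 6.7969×10⁶ m.
r₂ = 6371 + 21330 = 27701 km = 2.7701×10⁷ m.
Transfer ellipse a_t = (r₁ + r₂)/2 = 1.725×10⁷ m.
At r₁: circular v_c1 = √(μ/r₁) = 7658 m/s; transfer-perigee v_p = √[μ(2/r₁ − 1/a_t)] = 9704 m/s.
At r₂: circular v_c2 = √(μ/r₂) = 3793 m/s; transfer-apogee v_a = √[μ(2/r₂ − 1/a_t)] = 2381 m/s.
Δv₂ = v_c2 − v_a = 1412 m/s.
= 1.412 km/s.

Δv ≈ 1.41 km/s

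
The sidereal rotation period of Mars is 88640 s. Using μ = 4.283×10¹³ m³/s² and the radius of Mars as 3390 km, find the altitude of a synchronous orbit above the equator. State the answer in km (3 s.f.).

h_sync ≈ 17000 km

A synchronous orbit has period T, so by Kepler's third law a = (μT²/4π²)^(1/3).
μT²/4π² = 4.283×10¹³ × (8.864×10⁴)² / 39.48 = 8.524×10²¹ m³.
a = 2.043×10⁷ m = 20428 km.
Altitude h = a − R = 20428 − 3390 = 17038 km.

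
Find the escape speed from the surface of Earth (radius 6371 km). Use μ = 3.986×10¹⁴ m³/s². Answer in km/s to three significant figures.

v_esc ≈ 11.2 km/s

r = R = 6.371×10⁶ m.
Escape speed v_esc = √(2μ/r) = √(2 × 3.986×10¹⁴ / 6.371×10⁶) = √(1.251×10⁸) = 11190 m/s.
= 11.19 km/s.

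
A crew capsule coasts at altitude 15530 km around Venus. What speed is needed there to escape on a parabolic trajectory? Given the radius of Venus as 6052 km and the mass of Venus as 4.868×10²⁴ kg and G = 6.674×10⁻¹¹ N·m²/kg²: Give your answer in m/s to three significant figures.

v_esc ≈ 5490 m/s

μ = GM = 6.674×10⁻¹¹ × 4.868×10²⁴ = 3.249×10¹⁴ m³/s².
r = 6052 + 15530 = 21582 km = 2.1582×10⁷ m.
Escape speed v_esc = √(2μ/r) = √(2 × 3.249×10¹⁴ / 2.158×10⁷) = √(3.011×10⁷) = 5487 m/s.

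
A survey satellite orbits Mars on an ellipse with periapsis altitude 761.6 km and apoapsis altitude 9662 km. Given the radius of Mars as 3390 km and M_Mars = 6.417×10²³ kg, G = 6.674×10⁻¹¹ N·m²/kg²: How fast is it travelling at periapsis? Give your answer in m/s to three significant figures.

μ = GM = 6.674×10⁻¹¹ × 6.417×10²³ = 4.283×10¹³ m³/s².
r_p = 3390 + 761.6 = 4151.6 km = 4.1516×10⁶ m.
r_a = 3390 + 9662 = 13052 km = 1.3052×10⁷ m.
Semi-major axis a = (r_p + r_a)/2 = 8601.8 km = 8.602×10⁶ m.
Vis-viva: v² = μ(2/r − 1/a) = 4.283×10¹³ × (4.817×10⁻⁷ − 1.163×10⁻⁷) = 1.565×10⁷ m²/s².
v = 3956 m/s.

v ≈ 3960 m/s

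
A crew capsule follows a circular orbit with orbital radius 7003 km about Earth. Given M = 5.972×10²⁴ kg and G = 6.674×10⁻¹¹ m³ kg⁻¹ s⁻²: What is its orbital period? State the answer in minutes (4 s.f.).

T ≈ 97.21 minutes

μ = GM = 6.674×10⁻¹¹ × 5.972×10²⁴ = 3.986×10¹⁴ m³/s².
r = 7003 km = 7.003×10⁶ m.
Kepler's third law: T = 2π√(r³/μ) = 2π√((7.003×10⁶)³ / 3.986×10¹⁴).
r³/μ = 8.617×10⁵ s², so T = 2π × 9.283×10² = 5.832×10³ s.
Converting: 5.832×10³ s ÷ 60.00 = 97.21 minutes.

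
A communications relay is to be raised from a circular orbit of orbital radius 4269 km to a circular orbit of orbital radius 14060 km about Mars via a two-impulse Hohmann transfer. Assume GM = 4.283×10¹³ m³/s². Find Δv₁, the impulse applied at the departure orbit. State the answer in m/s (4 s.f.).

r₁ = 4269 km = 4.269×10⁶ m.
r₂ = 14060 km = 1.406×10⁷ m.
Transfer ellipse a_t = (r₁ + r₂)/2 = 9.164×10⁶ m.
At r₁: circular v_c1 = √(μ/r₁) = 3167 m/s; transfer-periapsis v_p = √[μ(2/r₁ − 1/a_t)] = 3923 m/s.
Δv₁ = v_p − v_c1 = 755.8 m/s.

Δv ≈ 755.8 m/s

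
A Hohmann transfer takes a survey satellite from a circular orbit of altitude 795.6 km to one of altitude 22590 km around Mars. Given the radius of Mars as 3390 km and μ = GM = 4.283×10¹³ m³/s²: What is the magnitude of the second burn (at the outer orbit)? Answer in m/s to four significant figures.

r₁ = 3390 + 795.6 = 4185.6 km = 4.1856×10⁶ m.
r₂ = 3390 + 22590 = 25980 km = 2.5980×10⁷ m.
Transfer ellipse a_t = (r₁ + r₂)/2 = 1.508×10⁷ m.
At r₁: circular v_c1 = √(μ/r₁) = 3199 m/s; transfer-periapsis v_p = √[μ(2/r₁ − 1/a_t)] = 4198 m/s.
At r₂: circular v_c2 = √(μ/r₂) = 1284 m/s; transfer-apoapsis v_a = √[μ(2/r₂ − 1/a_t)] = 676.4 m/s.
Δv₂ = v_c2 − v_a = 607.6 m/s.

Δv ≈ 607.6 m/s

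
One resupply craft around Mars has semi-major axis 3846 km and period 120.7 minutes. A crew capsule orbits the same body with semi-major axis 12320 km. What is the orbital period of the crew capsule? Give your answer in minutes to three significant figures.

T₂ ≈ 692 minutes

Kepler's third law: T² ∝ a³, so T₂ = T₁ (a₂/a₁)^(3/2).
a₂/a₁ = 3.203, (a₂/a₁)^(3/2) = 5.733.
T₂ = 120.7 × 5.733 = 692.0 minutes.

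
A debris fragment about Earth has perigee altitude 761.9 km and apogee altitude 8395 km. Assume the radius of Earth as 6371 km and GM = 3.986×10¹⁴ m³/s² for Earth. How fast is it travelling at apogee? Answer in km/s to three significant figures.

v ≈ 4.19 km/s

r_p = 6371 + 761.9 = 7132.9 km = 7.1329×10⁶ m.
r_a = 6371 + 8395 = 14766 km = 1.4766×10⁷ m.
Semi-major axis a = (r_p + r_a)/2 = 10949 km = 1.095×10⁷ m.
Vis-viva: v² = μ(2/r − 1/a) = 3.986×10¹⁴ × (1.354×10⁻⁷ − 9.133×10⁻⁸) = 1.759×10⁷ m²/s².
v = 4193 m/s = 4.193 km/s.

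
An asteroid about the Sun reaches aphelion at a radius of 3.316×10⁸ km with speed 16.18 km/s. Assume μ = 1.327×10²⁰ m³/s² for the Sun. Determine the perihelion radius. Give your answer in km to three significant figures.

perihelion radius ≈ 1.61×10⁸ km

r_a = 3.316×10¹¹ m.
Specific energy ε = v²/2 − μ/r = -2.693×10⁸ J/kg, so a = −μ/(2ε) = 2.464×10¹¹ m.
The apsides satisfy r_p + r_a = 2a, so the perihelion radius is 2a − r_a = 1.612×10¹¹ m = 1.6119×10⁸ km.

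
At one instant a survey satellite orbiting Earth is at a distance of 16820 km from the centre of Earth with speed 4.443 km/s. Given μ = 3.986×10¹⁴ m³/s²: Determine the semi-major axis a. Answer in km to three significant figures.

r = 1.682×10⁷ m.
Specific orbital energy ε = v²/2 − μ/r = (4443)²/2 − 3.986×10¹⁴/1.682×10⁷ = -1.383×10⁷ J/kg.
Since ε = −μ/(2a), a = −μ/(2ε) = 1.441×10⁷ m = 14413 km.

a ≈ 14400 km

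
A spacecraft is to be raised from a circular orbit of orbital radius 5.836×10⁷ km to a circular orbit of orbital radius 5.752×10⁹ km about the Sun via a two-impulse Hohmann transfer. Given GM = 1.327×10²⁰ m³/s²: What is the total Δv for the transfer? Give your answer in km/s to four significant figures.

r₁ = 5.836×10⁷ km = 5.836×10¹⁰ m.
r₂ = 5.752×10⁹ km = 5.752×10¹² m.
Transfer ellipse a_t = (r₁ + r₂)/2 = 2.905×10¹² m.
At r₁: circular v_c1 = √(μ/r₁) = 47680 m/s; transfer-perihelion v_p = √[μ(2/r₁ − 1/a_t)] = 67100 m/s.
Δv₁ = v_p − v_c1 = 19410 m/s.
At r₂: circular v_c2 = √(μ/r₂) = 4803 m/s; transfer-aphelion v_a = √[μ(2/r₂ − 1/a_t)] = 680.8 m/s.
Δv₂ = v_c2 − v_a = 4122 m/s.
Total Δv = Δv₁ + Δv₂ = 23530 m/s = 23.53 km/s.

Δv_total ≈ 23.53 km/s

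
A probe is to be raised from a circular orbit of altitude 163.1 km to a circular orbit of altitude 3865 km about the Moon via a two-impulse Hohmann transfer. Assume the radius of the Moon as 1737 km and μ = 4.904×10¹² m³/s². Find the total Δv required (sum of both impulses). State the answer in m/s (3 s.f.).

Δv_total ≈ 626 m/s

r₁ = 1737 + 163.1 = 1900.1 km = 1.9001×10⁶ m.
r₂ = 1737 + 3865 = 5602.0 km = 5.6020×10⁶ m.
Transfer ellipse a_t = (r₁ + r₂)/2 = 3.751×10⁶ m.
At r₁: circular v_c1 = √(μ/r₁) = 1607 m/s; transfer-perilune v_p = √[μ(2/r₁ − 1/a_t)] = 1963 m/s.
Δv₁ = v_p − v_c1 = 356.8 m/s.
At r₂: circular v_c2 = √(μ/r₂) = 935.6 m/s; transfer-apolune v_a = √[μ(2/r₂ − 1/a_t)] = 665.9 m/s.
Δv₂ = v_c2 − v_a = 269.7 m/s.
Total Δv = Δv₁ + Δv₂ = 626.5 m/s.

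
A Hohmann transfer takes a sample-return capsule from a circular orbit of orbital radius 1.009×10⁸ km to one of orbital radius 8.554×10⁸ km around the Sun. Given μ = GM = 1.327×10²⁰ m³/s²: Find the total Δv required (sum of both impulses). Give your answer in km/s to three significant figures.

Δv_total ≈ 19.0 km/s

r₁ = 1.009×10⁸ km = 1.009×10¹¹ m.
r₂ = 8.554×10⁸ km = 8.554×10¹¹ m.
Transfer ellipse a_t = (r₁ + r₂)/2 = 4.782×10¹¹ m.
At r₁: circular v_c1 = √(μ/r₁) = 36270 m/s; transfer-perihelion v_p = √[μ(2/r₁ − 1/a_t)] = 48510 m/s.
Δv₁ = v_p − v_c1 = 12240 m/s.
At r₂: circular v_c2 = √(μ/r₂) = 12460 m/s; transfer-aphelion v_a = √[μ(2/r₂ − 1/a_t)] = 5722 m/s.
Δv₂ = v_c2 − v_a = 6734 m/s.
Total Δv = Δv₁ + Δv₂ = 18970 m/s = 18.97 km/s.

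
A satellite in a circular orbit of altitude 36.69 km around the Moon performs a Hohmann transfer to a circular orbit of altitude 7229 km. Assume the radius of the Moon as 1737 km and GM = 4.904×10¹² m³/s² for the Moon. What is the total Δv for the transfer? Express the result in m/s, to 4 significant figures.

Δv_total ≈ 800.3 m/s

r₁ = 1737 + 36.69 = 1773.7 km = 1.7737×10⁶ m.
r₂ = 1737 + 7229 = 8966.0 km = 8.9660×10⁶ m.
Transfer ellipse a_t = (r₁ + r₂)/2 = 5.370×10⁶ m.
At r₁: circular v_c1 = √(μ/r₁) = 1663 m/s; transfer-perilune v_p = √[μ(2/r₁ − 1/a_t)] = 2149 m/s.
Δv₁ = v_p − v_c1 = 485.8 m/s.
At r₂: circular v_c2 = √(μ/r₂) = 739.6 m/s; transfer-apolune v_a = √[μ(2/r₂ − 1/a_t)] = 425.0 m/s.
Δv₂ = v_c2 − v_a = 314.5 m/s.
Total Δv = Δv₁ + Δv₂ = 800.3 m/s.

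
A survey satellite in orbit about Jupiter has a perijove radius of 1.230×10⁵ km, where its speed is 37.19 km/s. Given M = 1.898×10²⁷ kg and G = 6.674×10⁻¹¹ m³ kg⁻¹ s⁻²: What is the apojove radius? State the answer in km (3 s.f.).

μ = GM = 6.674×10⁻¹¹ × 1.898×10²⁷ = 1.267×10¹⁷ m³/s².
r_p = 1.230×10⁸ m.
Specific energy ε = v²/2 − μ/r = -3.383×10⁸ J/kg, so a = −μ/(2ε) = 1.872×10⁸ m.
The apsides satisfy r_p + r_a = 2a, so the apojove radius is 2a − r_p = 2.514×10⁸ m = 2.5143×10⁵ km.

apojove radius ≈ 2.51×10⁵ km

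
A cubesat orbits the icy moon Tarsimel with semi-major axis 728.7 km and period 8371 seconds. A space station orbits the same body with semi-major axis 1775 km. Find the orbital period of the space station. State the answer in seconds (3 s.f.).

T₂ ≈ 31800 seconds

Kepler's third law: T² ∝ a³, so T₂ = T₁ (a₂/a₁)^(3/2).
a₂/a₁ = 2.436, (a₂/a₁)^(3/2) = 3.802.
T₂ = 8371 × 3.802 = 31820 seconds.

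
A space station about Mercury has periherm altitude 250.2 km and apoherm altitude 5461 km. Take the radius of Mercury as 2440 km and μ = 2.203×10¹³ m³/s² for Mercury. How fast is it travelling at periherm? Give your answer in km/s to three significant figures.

v ≈ 3.50 km/s

r_p = 2440 + 250.2 = 2690.2 km = 2.6902×10⁶ m.
r_a = 2440 + 5461 = 7901.0 km = 7.9010×10⁶ m.
Semi-major axis a = (r_p + r_a)/2 = 5295.6 km = 5.296×10⁶ m.
Vis-viva: v² = μ(2/r − 1/a) = 2.203×10¹³ × (7.434×10⁻⁷ − 1.888×10⁻⁷) = 1.222×10⁷ m²/s².
v = 3495 m/s = 3.495 km/s.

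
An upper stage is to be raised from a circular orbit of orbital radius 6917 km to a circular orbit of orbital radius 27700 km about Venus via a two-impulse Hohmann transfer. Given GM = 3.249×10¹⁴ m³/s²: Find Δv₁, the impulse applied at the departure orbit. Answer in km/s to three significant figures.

r₁ = 6917 km = 6.917×10⁶ m.
r₂ = 27700 km = 2.770×10⁷ m.
Transfer ellipse a_t = (r₁ + r₂)/2 = 1.731×10⁷ m.
At r₁: circular v_c1 = √(μ/r₁) = 6854 m/s; transfer-periapsis v_p = √[μ(2/r₁ − 1/a_t)] = 8670 m/s.
Δv₁ = v_p − v_c1 = 1817 m/s.
= 1.817 km/s.

Δv ≈ 1.82 km/s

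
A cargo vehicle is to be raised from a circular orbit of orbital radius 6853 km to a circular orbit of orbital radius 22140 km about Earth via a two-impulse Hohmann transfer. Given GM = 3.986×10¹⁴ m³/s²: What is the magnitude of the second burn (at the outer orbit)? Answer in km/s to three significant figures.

r₁ = 6853 km = 6.853×10⁶ m.
r₂ = 22140 km = 2.214×10⁷ m.
Transfer ellipse a_t = (r₁ + r₂)/2 = 1.450×10⁷ m.
At r₁: circular v_c1 = √(μ/r₁) = 7627 m/s; transfer-perigee v_p = √[μ(2/r₁ − 1/a_t)] = 9425 m/s.
At r₂: circular v_c2 = √(μ/r₂) = 4243 m/s; transfer-apogee v_a = √[μ(2/r₂ − 1/a_t)] = 2917 m/s.
Δv₂ = v_c2 − v_a = 1326 m/s.
= 1.326 km/s.

Δv ≈ 1.33 km/s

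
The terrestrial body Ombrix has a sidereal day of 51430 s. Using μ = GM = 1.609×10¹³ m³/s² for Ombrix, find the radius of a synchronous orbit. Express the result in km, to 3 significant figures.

r_sync ≈ 10300 km

A synchronous orbit has period T, so by Kepler's third law a = (μT²/4π²)^(1/3).
μT²/4π² = 1.609×10¹³ × (5.143×10⁴)² / 39.48 = 1.078×10²¹ m³.
a = 1.025×10⁷ m = 10254 km.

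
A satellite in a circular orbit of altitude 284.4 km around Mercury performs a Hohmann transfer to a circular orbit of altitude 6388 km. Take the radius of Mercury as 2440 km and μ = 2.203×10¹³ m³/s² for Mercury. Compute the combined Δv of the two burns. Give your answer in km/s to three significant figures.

r₁ = 2440 + 284.4 = 2724.4 km = 2.7244×10⁶ m.
r₂ = 2440 + 6388 = 8828.0 km = 8.8280×10⁶ m.
Transfer ellipse a_t = (r₁ + r₂)/2 = 5.776×10⁶ m.
At r₁: circular v_c1 = √(μ/r₁) = 2844 m/s; transfer-periherm v_p = √[μ(2/r₁ − 1/a_t)] = 3515 m/s.
Δv₁ = v_p − v_c1 = 671.8 m/s.
At r₂: circular v_c2 = √(μ/r₂) = 1580 m/s; transfer-apoherm v_a = √[μ(2/r₂ − 1/a_t)] = 1085 m/s.
Δv₂ = v_c2 − v_a = 494.8 m/s.
Total Δv = Δv₁ + Δv₂ = 1167 m/s = 1.167 km/s.

Δv_total ≈ 1.17 km/s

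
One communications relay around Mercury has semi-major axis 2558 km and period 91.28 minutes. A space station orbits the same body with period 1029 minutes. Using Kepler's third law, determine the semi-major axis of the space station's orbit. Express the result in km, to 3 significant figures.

a₂ ≈ 12900 km

Kepler's third law: a³ ∝ T², so a₂ = a₁ (T₂/T₁)^(2/3).
T₂/T₁ = 11.27, (T₂/T₁)^(2/3) = 5.028.
a₂ = 2558 × 5.028 = 12860 km.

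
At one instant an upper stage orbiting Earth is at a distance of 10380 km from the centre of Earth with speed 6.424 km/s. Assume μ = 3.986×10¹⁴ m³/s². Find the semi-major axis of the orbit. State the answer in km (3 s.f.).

r = 1.038×10⁷ m.
Specific orbital energy ε = v²/2 − μ/r = (6424)²/2 − 3.986×10¹⁴/1.038×10⁷ = -1.777×10⁷ J/kg.
Since ε = −μ/(2a), a = −μ/(2ε) = 1.122×10⁷ m = 11217 km.

a ≈ 11200 km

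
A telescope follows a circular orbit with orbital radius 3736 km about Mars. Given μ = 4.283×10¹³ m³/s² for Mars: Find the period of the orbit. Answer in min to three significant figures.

T ≈ 116 min

r = 3736 km = 3.736×10⁶ m.
Kepler's third law: T = 2π√(r³/μ) = 2π√((3.736×10⁶)³ / 4.283×10¹³).
r³/μ = 1.218×10⁶ s², so T = 2π × 1.103×10³ = 6.933×10³ s.
Converting: 6.933×10³ s ÷ 60.00 = 115.5 min.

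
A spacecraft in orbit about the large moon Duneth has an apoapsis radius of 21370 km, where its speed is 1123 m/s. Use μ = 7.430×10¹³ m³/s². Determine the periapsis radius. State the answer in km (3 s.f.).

r_a = 2.137×10⁷ m.
Specific energy ε = v²/2 − μ/r = -2.846×10⁶ J/kg, so a = −μ/(2ε) = 1.305×10⁷ m.
The apsides satisfy r_p + r_a = 2a, so the periapsis radius is 2a − r_a = 4.734×10⁶ m = 4734.3 km.

periapsis radius ≈ 4730 km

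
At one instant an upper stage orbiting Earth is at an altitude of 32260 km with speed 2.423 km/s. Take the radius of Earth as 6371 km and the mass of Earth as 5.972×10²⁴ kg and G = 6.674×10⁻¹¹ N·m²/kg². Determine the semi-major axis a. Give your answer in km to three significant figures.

a ≈ 27000 km

μ = GM = 6.674×10⁻¹¹ × 5.972×10²⁴ = 3.986×10¹⁴ m³/s².
r = 6371 + 32260 = 38631 km = 3.863×10⁷ m.
Vis-viva rearranged: 1/a = 2/r − v²/μ = 5.177×10⁻⁸ − 1.473×10⁻⁸ = 3.704×10⁻⁸ m⁻¹.
a = 2.700×10⁷ m = 26996 km.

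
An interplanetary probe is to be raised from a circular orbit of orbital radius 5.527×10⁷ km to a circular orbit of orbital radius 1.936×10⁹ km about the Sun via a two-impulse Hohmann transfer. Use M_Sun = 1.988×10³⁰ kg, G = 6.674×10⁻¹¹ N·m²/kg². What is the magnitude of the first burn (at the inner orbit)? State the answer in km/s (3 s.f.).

μ = GM = 6.674×10⁻¹¹ × 1.988×10³⁰ = 1.327×10²⁰ m³/s².
r₁ = 5.527×10⁷ km = 5.527×10¹⁰ m.
r₂ = 1.936×10⁹ km = 1.936×10¹² m.
Transfer ellipse a_t = (r₁ + r₂)/2 = 9.956×10¹¹ m.
At r₁: circular v_c1 = √(μ/r₁) = 49000 m/s; transfer-perihelion v_p = √[μ(2/r₁ − 1/a_t)] = 68320 m/s.
Δv₁ = v_p − v_c1 = 19330 m/s.
= 19.33 km/s.

Δv ≈ 19.3 km/s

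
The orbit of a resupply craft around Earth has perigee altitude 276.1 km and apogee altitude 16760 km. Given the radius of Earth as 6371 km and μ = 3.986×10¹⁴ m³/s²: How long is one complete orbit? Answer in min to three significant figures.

r_p = 6371 + 276.1 = 6647.1 km = 6.6471×10⁶ m.
r_a = 6371 + 16760 = 23131 km = 2.3131×10⁷ m.
Semi-major axis a = (r_p + r_a)/2 = (6647.1 + 23131)/2 = 14889 km = 1.489×10⁷ m.
By Kepler's third law T = 2π√(a³/μ) = 2π × 2.878×10³ = 1.808×10⁴ s.
= 301.3 min.

T ≈ 301 min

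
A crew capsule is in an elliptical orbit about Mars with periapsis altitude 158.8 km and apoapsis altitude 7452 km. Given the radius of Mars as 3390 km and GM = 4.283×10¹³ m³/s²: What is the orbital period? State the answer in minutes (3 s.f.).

r_p = 3390 + 158.8 = 3548.8 km = 3.5488×10⁶ m.
r_a = 3390 + 7452 = 10842 km = 1.0842×10⁷ m.
Semi-major axis a = (r_p + r_a)/2 = (3548.8 + 10842)/2 = 7195.4 km = 7.195×10⁶ m.
By Kepler's third law T = 2π√(a³/μ) = 2π × 2.949×10³ = 1.853×10⁴ s.
= 308.8 minutes.

T ≈ 309 minutes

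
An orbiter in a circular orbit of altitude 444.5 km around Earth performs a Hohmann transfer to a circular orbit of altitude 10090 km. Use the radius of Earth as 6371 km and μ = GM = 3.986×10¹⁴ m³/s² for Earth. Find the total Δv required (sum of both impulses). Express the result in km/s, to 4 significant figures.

r₁ = 6371 + 444.5 = 6815.5 km = 6.8155×10⁶ m.
r₂ = 6371 + 10090 = 16461 km = 1.6461×10⁷ m.
Transfer ellipse a_t = (r₁ + r₂)/2 = 1.164×10⁷ m.
At r₁: circular v_c1 = √(μ/r₁) = 7648 m/s; transfer-perigee v_p = √[μ(2/r₁ − 1/a_t)] = 9095 m/s.
Δv₁ = v_p − v_c1 = 1448 m/s.
At r₂: circular v_c2 = √(μ/r₂) = 4921 m/s; transfer-apogee v_a = √[μ(2/r₂ − 1/a_t)] = 3766 m/s.
Δv₂ = v_c2 − v_a = 1155 m/s.
Total Δv = Δv₁ + Δv₂ = 2603 m/s = 2.603 km/s.

Δv_total ≈ 2.603 km/s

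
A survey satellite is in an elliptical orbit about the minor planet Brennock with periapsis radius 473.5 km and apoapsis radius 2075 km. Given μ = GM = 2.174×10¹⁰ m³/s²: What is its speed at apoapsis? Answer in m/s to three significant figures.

Semi-major axis a = (r_p + r_a)/2 = 1274.2 km = 1.274×10⁶ m.
Vis-viva: v² = μ(2/r − 1/a) = 2.174×10¹⁰ × (9.639×10⁻⁷ − 7.848×10⁻⁷) = 3.893×10³ m²/s².
v = 62.40 m/s.

v ≈ 62.4 m/s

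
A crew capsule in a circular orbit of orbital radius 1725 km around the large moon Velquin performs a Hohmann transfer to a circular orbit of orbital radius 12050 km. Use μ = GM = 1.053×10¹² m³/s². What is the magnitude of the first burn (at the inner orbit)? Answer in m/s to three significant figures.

Δv ≈ 252 m/s

r₁ = 1725 km = 1.725×10⁶ m.
r₂ = 12050 km = 1.205×10⁷ m.
Transfer ellipse a_t = (r₁ + r₂)/2 = 6.888×10⁶ m.
At r₁: circular v_c1 = √(μ/r₁) = 781.3 m/s; transfer-periapsis v_p = √[μ(2/r₁ − 1/a_t)] = 1033 m/s.
Δv₁ = v_p − v_c1 = 252.1 m/s.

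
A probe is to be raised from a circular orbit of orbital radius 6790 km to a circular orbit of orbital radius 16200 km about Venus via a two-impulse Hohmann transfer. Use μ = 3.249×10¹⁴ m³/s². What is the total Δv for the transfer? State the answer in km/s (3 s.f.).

r₁ = 6790 km = 6.790×10⁶ m.
r₂ = 16200 km = 1.620×10⁷ m.
Transfer ellipse a_t = (r₁ + r₂)/2 = 1.150×10⁷ m.
At r₁: circular v_c1 = √(μ/r₁) = 6917 m/s; transfer-periapsis v_p = √[μ(2/r₁ − 1/a_t)] = 8212 m/s.
Δv₁ = v_p − v_c1 = 1295 m/s.
At r₂: circular v_c2 = √(μ/r₂) = 4478 m/s; transfer-apoapsis v_a = √[μ(2/r₂ − 1/a_t)] = 3442 m/s.
Δv₂ = v_c2 − v_a = 1036 m/s.
Total Δv = Δv₁ + Δv₂ = 2331 m/s = 2.331 km/s.

Δv_total ≈ 2.33 km/s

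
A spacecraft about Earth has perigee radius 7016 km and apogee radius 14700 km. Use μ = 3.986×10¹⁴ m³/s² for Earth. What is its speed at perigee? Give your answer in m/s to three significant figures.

Semi-major axis a = (r_p + r_a)/2 = 10858 km = 1.086×10⁷ m.
Vis-viva: v² = μ(2/r − 1/a) = 3.986×10¹⁴ × (2.851×10⁻⁷ − 9.210×10⁻⁸) = 7.692×10⁷ m²/s².
v = 8770 m/s.

v ≈ 8770 m/s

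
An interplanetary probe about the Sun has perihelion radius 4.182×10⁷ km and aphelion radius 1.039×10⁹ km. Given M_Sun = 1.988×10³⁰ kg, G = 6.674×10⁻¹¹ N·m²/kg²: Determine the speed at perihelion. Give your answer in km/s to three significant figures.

v ≈ 78.1 km/s

μ = GM = 6.674×10⁻¹¹ × 1.988×10³⁰ = 1.327×10²⁰ m³/s².
Semi-major axis a = (r_p + r_a)/2 = 5.4041×10⁸ km = 5.404×10¹¹ m.
Vis-viva: v² = μ(2/r − 1/a) = 1.327×10²⁰ × (4.782×10⁻¹¹ − 1.850×10⁻¹²) = 6.100×10⁹ m²/s².
v = 78100 m/s = 78.10 km/s.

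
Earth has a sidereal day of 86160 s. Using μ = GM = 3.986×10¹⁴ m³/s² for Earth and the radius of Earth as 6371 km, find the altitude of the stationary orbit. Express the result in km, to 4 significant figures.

A synchronous orbit has period T, so by Kepler's third law a = (μT²/4π²)^(1/3).
μT²/4π² = 3.986×10¹⁴ × (8.616×10⁴)² / 39.48 = 7.495×10²² m³.
a = 4.216×10⁷ m = 42163 km.
Altitude h = a − R = 42163 − 6371 = 35792 km.

h_sync ≈ 35790 km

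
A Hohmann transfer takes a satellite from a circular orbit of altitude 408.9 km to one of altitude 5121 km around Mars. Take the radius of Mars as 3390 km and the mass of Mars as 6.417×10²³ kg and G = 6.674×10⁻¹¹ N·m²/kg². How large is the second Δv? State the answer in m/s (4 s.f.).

μ = GM = 6.674×10⁻¹¹ × 6.417×10²³ = 4.283×10¹³ m³/s².
r₁ = 3390 + 408.9 = 3798.9 km = 3.7989×10⁶ m.
r₂ = 3390 + 5121 = 8511.0 km = 8.5110×10⁶ m.
Transfer ellipse a_t = (r₁ + r₂)/2 = 6.155×10⁶ m.
At r₁: circular v_c1 = √(μ/r₁) = 3358 m/s; transfer-periapsis v_p = √[μ(2/r₁ − 1/a_t)] = 3948 m/s.
At r₂: circular v_c2 = √(μ/r₂) = 2243 m/s; transfer-apoapsis v_a = √[μ(2/r₂ − 1/a_t)] = 1762 m/s.
Δv₂ = v_c2 − v_a = 480.9 m/s.

Δv ≈ 480.9 m/s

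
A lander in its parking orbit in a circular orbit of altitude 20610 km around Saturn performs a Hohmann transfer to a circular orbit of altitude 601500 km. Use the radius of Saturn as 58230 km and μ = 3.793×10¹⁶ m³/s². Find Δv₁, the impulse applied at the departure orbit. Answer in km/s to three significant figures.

r₁ = 58230 + 20610 = 78840 km = 7.8840×10⁷ m.
r₂ = 58230 + 601500 = 659730 km = 6.5973×10⁸ m.
Transfer ellipse a_t = (r₁ + r₂)/2 = 3.693×10⁸ m.
At r₁: circular v_c1 = √(μ/r₁) = 21930 m/s; transfer-perikrone v_p = √[μ(2/r₁ − 1/a_t)] = 29320 m/s.
Δv₁ = v_p − v_c1 = 7383 m/s.
= 7.383 km/s.

Δv ≈ 7.38 km/s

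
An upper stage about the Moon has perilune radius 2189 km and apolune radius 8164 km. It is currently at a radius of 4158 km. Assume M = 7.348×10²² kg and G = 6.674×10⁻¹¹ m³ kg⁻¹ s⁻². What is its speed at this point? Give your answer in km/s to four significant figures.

v ≈ 1.188 km/s

μ = GM = 6.674×10⁻¹¹ × 7.348×10²² = 4.904×10¹² m³/s².
Semi-major axis a = (r_p + r_a)/2 = 5176.5 km = 5.176×10⁶ m.
Vis-viva: v² = μ(2/r − 1/a) = 4.904×10¹² × (4.810×10⁻⁷ − 1.932×10⁻⁷) = 1.411×10⁶ m²/s².
v = 1188 m/s = 1.188 km/s.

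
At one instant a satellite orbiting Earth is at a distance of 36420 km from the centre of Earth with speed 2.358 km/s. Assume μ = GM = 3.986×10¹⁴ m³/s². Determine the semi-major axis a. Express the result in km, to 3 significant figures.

a ≈ 24400 km

r = 3.642×10⁷ m.
Specific orbital energy ε = v²/2 − μ/r = (2358)²/2 − 3.986×10¹⁴/3.642×10⁷ = -8.164×10⁶ J/kg.
Since ε = −μ/(2a), a = −μ/(2ε) = 2.441×10⁷ m = 24411 km.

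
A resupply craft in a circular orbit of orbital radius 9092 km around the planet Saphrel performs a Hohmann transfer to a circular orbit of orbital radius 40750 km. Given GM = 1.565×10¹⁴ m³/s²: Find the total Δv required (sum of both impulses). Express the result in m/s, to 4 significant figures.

Δv_total ≈ 1932 m/s

r₁ = 9092 km = 9.092×10⁶ m.
r₂ = 40750 km = 4.075×10⁷ m.
Transfer ellipse a_t = (r₁ + r₂)/2 = 2.492×10⁷ m.
At r₁: circular v_c1 = √(μ/r₁) = 4149 m/s; transfer-periapsis v_p = √[μ(2/r₁ − 1/a_t)] = 5305 m/s.
Δv₁ = v_p − v_c1 = 1156 m/s.
At r₂: circular v_c2 = √(μ/r₂) = 1960 m/s; transfer-apoapsis v_a = √[μ(2/r₂ − 1/a_t)] = 1184 m/s.
Δv₂ = v_c2 − v_a = 776.0 m/s.
Total Δv = Δv₁ + Δv₂ = 1932 m/s.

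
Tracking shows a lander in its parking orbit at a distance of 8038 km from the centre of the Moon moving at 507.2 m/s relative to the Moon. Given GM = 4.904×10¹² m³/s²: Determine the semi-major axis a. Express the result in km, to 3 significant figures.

r = 8.038×10⁶ m.
Specific orbital energy ε = v²/2 − μ/r = (507.2)²/2 − 4.904×10¹²/8.038×10⁶ = -4.815×10⁵ J/kg.
Since ε = −μ/(2a), a = −μ/(2ε) = 5.093×10⁶ m = 5092.7 km.

a ≈ 5090 km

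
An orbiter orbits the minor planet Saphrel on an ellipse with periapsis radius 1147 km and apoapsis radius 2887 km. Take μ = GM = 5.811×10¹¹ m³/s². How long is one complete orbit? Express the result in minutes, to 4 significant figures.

Semi-major axis a = (r_p + r_a)/2 = (1147.0 + 2887.0)/2 = 2017.0 km = 2.017×10⁶ m.
By Kepler's third law T = 2π√(a³/μ) = 2π × 3.758×10³ = 2.361×10⁴ s.
= 393.5 minutes.

T ≈ 393.5 minutes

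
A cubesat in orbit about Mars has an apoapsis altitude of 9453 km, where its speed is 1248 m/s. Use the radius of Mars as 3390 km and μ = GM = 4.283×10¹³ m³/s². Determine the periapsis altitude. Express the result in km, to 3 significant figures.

r_a = 3390 + 9453 = 12843 km = 1.284×10⁷ m.
Specific energy ε = v²/2 − μ/r = -2.556×10⁶ J/kg, so a = −μ/(2ε) = 8.378×10⁶ m.
The apsides satisfy r_p + r_a = 2a, so the periapsis radius is 2a − r_a = 3.913×10⁶ m = 3912.7 km.
Periapsis altitude = 3912.7 − 3390 = 522.74 km.

periapsis altitude ≈ 523 km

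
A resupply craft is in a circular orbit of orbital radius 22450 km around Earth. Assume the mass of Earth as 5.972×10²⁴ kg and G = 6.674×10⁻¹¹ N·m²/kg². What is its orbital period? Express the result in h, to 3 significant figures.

μ = GM = 6.674×10⁻¹¹ × 5.972×10²⁴ = 3.986×10¹⁴ m³/s².
r = 22450 km = 2.245×10⁷ m.
Kepler's third law: T = 2π√(r³/μ) = 2π√((2.245×10⁷)³ / 3.986×10¹⁴).
r³/μ = 2.839×10⁷ s², so T = 2π × 5.328×10³ = 3.348×10⁴ s.
Converting: 3.348×10⁴ s ÷ 3600 = 9.299 h.

T ≈ 9.30 h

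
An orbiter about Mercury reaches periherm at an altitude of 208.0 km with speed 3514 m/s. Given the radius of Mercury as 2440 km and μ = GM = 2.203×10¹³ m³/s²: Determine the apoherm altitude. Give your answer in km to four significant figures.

r_p = 2440 + 208.0 = 2648.0 km = 2.648×10⁶ m.
Specific energy ε = v²/2 − μ/r = -2.145×10⁶ J/kg, so a = −μ/(2ε) = 5.134×10⁶ m.
The apsides satisfy r_p + r_a = 2a, so the apoherm radius is 2a − r_p = 7.621×10⁶ m = 7620.5 km.
Apoherm altitude = 7620.5 − 2440 = 5180.5 km.

apoherm altitude ≈ 5181 km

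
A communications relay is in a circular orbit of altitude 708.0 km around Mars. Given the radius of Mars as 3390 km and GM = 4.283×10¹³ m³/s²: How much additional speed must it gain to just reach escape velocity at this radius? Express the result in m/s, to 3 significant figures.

r = 3390 + 708.0 = 4098.0 km = 4.0980×10⁶ m.
Circular speed v_c = √(μ/r) = 3233 m/s.
Escape speed v_esc = √(2μ/r) = √2 × v_c = 4572 m/s.
Δv = v_esc − v_c = 1339 m/s.

Δv ≈ 1340 m/s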